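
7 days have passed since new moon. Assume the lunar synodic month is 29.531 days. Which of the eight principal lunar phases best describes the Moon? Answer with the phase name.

At 7/29.531 of the cycle, θ ≈ 85° — the first quarter range.

first quarter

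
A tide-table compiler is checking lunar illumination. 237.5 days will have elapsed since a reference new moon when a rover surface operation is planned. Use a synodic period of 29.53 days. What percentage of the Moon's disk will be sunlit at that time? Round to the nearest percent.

2%

237.5/29.53 = 8.043 lunations, so 8 complete cycles and 1.26 d into the next.
Phase angle: θ = 360°·(1.26 d)/(29.53 d) = 15.4°.
cos 15.4° = 0.964, so f = (1 − 0.964)/2 = 0.018, so 2%.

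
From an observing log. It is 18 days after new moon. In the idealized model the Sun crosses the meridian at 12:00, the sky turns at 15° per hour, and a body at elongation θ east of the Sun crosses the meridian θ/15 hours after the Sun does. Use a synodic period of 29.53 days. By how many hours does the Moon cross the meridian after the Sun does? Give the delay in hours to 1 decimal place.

Phase angle: θ = 360°·(18 d)/(29.53 d) = 219.4°.
At 15° of sky rotation per hour, 219.4° corresponds to a 14.63 h lag.
So the Moon crosses the meridian 14.63 h after the Sun.

14.6 h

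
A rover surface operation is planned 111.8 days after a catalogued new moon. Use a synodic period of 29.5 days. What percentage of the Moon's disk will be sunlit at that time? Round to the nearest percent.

Reduce mod P: 111.8 − 3×29.5 = 23.30 d into the current lunation.
The Moon has covered 23.30/29.5 of its cycle, so θ ≈ 360° × 23.30/29.5 = 284.3°.
Illuminated fraction = (1 − cos 284.3°)/2 = (1 − 0.248)/2 ≈ 0.376, so 38%.

38%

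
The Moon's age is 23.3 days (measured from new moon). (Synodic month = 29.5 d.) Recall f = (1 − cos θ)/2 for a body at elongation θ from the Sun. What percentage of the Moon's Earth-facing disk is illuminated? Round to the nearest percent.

Phase angle: θ = 360°·(23.3 d)/(29.5 d) = 284.3°.
With cos θ = 0.248, the lit fraction is (1 − 0.248)/2 ≈ 0.376, so 38%.

38%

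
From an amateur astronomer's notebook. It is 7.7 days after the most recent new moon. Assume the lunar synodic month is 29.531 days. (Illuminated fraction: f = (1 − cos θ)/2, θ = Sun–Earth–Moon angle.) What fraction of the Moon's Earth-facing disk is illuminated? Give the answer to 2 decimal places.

Elongation θ = 360° × 7.7/29.531 ≈ 93.9°.
With cos θ = (-0.067), the lit fraction is (1 − (-0.067))/2 ≈ 0.534.

0.53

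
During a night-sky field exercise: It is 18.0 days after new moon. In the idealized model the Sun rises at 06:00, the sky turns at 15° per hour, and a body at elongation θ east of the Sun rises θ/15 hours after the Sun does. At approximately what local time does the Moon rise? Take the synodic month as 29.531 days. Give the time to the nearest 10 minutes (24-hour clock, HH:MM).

20:40

The Moon has covered 18.0/29.531 of its cycle, so θ ≈ 360° × 18.0/29.531 = 219.4°.
At 15° of sky rotation per hour, 219.4° corresponds to a 14.63 h lag.
06:00 + 14.629 h ≈ 20:38 → 20:40 to the nearest ten minutes.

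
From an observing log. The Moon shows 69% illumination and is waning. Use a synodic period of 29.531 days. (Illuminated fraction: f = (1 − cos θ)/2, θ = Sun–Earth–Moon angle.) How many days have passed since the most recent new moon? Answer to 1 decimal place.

From f = (1 − cos θ)/2: cos θ = 1 − 2×0.69 = -0.380; arccos → 112.3°.
Waning ⇒ past full, so θ = 360° − 112.3° = 247.7°.
Age = 29.531 × 247.7°/360° ≈ 20.32 days.

20.3 days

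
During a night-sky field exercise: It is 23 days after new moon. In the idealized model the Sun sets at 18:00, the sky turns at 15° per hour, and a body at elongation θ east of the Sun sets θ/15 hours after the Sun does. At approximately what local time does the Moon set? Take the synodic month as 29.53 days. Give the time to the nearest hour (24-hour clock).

The Moon has covered 23/29.53 of its cycle, so θ ≈ 360° × 23/29.53 = 280.4°.
At 15° of sky rotation per hour, 280.4° corresponds to a 18.69 h lag.
18:00 + 18.69 h ≈ 12:42 → 13:00 to the nearest hour.

13:00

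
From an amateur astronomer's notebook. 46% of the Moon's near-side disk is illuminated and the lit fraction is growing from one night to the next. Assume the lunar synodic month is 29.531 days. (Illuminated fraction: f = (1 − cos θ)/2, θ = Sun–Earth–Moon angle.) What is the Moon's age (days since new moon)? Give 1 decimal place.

7.0 days

Invert f = (1 − cos θ)/2 to get cos θ = 1 − 2(0.46) = 0.080, hence θ₀ = arccos 0.080 = 85.4°.
Waxing ⇒ before full, so θ = 85.4°.
At 360°/29.531 d per day, 85.4° corresponds to 7.01 days.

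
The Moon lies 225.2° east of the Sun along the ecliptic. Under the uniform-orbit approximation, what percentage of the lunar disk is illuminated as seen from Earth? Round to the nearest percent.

f = (1 − cos 225.2°)/2 = (1 − (-0.705))/2 ≈ 0.852, i.e. 85%.

85%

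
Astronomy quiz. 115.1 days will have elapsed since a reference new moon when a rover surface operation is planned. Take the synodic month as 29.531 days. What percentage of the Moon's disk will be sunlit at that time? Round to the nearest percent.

10%

115.1/29.531 = 3.898 lunations, so 3 complete cycles and 26.51 d into the next.
Phase angle: θ = 360°·(26.51 d)/(29.531 d) = 323.1°.
cos 323.1° = 0.800, so f = (1 − 0.800)/2 = 0.100, so 10%.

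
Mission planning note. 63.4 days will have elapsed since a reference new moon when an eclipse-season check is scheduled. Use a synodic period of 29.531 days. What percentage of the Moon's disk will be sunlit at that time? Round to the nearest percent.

20%

Reduce mod P: 63.4 − 2×29.531 = 4.34 d into the current lunation.
Elongation θ = 360° × 4.34/29.531 ≈ 52.9°.
cos 52.9° = 0.603, so f = (1 − 0.603)/2 = 0.198, so 20%.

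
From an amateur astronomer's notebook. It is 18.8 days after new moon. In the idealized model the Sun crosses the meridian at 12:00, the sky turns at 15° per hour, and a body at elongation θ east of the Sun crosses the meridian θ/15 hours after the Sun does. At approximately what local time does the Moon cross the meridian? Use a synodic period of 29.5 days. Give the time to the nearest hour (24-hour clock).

The Moon has covered 18.8/29.5 of its cycle, so θ ≈ 360° × 18.8/29.5 = 229.4°.
At 15° of sky rotation per hour, 229.4° corresponds to a 15.29 h lag.
12:00 + 15.29 h ≈ 03:18 → 03:00 to the nearest hour.

03:00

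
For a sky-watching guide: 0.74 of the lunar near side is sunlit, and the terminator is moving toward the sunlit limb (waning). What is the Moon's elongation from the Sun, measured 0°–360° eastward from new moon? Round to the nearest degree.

241°

Invert f = (1 − cos θ)/2 to get cos θ = 1 − 2(0.74) = -0.480, hence θ₀ = arccos -0.480 = 118.7°.
Waning ⇒ past full, so θ = 360° − 118.7° = 241.3°.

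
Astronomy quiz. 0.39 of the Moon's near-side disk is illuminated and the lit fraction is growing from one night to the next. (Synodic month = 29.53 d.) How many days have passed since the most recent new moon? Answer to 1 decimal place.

6.3 days

Invert f = (1 − cos θ)/2 to get cos θ = 1 − 2(0.39) = 0.220, hence θ₀ = arccos 0.220 = 77.3°.
The Moon is waxing (0°–180°), so θ = 77.3° directly.
At 360°/29.53 d per day, 77.3° corresponds to 6.34 days.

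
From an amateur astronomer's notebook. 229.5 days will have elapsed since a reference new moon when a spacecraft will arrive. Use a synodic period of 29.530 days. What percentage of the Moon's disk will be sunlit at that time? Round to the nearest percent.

43%

Reduce mod P: 229.5 − 7×29.530 = 22.79 d into the current lunation.
Phase angle: θ = 360°·(22.79 d)/(29.530 d) = 277.8°.
With cos θ = 0.136, the lit fraction is (1 − 0.136)/2 ≈ 0.432, so 43%.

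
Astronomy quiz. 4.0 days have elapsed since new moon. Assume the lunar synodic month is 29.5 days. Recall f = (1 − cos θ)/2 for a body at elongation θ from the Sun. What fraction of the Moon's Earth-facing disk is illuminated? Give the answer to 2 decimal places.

Phase angle: θ = 360°·(4.0 d)/(29.5 d) = 48.8°.
cos 48.8° = 0.659, so f = (1 − 0.659)/2 = 0.171.

0.17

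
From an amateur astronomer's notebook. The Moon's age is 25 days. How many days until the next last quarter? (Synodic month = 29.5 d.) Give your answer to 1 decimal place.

26.6 days

Last quarter occurs at elongation 270°, i.e. at age 29.5 × 270/360 = 22.125 d.
This lunation's last quarter (22.125 d) has passed, so add one period: 51.625 − 25 = 26.625 days.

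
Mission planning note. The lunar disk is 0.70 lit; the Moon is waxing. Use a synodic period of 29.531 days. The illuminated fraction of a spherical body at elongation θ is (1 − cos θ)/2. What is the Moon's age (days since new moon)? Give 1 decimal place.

9.3 days

Invert f = (1 − cos θ)/2 to get cos θ = 1 − 2(0.70) = -0.400, hence θ₀ = arccos -0.400 = 113.6°.
The Moon is waxing (0°–180°), so θ = 113.6° directly.
Age = 29.531 × 113.6°/360° ≈ 9.32 days.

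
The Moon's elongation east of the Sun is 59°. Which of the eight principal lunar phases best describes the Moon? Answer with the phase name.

waxing crescent

The waxing crescent sector spans roughly 22°–68°; 59° falls inside it.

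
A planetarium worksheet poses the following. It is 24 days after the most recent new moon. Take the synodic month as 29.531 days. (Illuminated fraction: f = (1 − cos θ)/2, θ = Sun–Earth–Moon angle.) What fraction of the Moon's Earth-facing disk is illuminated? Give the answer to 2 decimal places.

0.31

Phase angle: θ = 360°·(24 d)/(29.531 d) = 292.6°.
Illuminated fraction = (1 − cos 292.6°)/2 = (1 − 0.384)/2 ≈ 0.308.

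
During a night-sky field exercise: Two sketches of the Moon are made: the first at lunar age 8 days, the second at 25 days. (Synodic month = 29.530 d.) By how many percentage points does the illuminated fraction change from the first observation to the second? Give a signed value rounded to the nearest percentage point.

-35 percentage points

First observation: θ = 360°·8/29.530 = 97.5°, so f = 0.566.
Second observation: θ = 304.8°, f = 0.215.
Δf = 0.215 − 0.566 = -0.351, i.e. -35 pp.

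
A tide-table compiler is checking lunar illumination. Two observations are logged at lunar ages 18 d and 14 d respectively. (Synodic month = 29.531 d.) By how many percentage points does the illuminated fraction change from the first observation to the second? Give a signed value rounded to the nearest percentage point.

+11 pp

θ₁ = 360° × 18/29.531 = 219.4°, f₁ = (1 − cos θ₁)/2 = 0.886.
θ₂ = 360° × 14/29.531 = 170.7°, f₂ = (1 − cos θ₂)/2 = 0.993.
Change = f₂ − f₁ = +0.107 → +11 percentage points.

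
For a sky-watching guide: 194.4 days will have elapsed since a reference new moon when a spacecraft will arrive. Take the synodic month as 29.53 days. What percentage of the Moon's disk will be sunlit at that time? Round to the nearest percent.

Reduce mod P: 194.4 − 6×29.53 = 17.22 d into the current lunation.
Phase angle: θ = 360°·(17.22 d)/(29.53 d) = 209.9°.
cos 209.9° = (-0.867), so f = (1 − (-0.867))/2 = 0.933, so 93%.

93%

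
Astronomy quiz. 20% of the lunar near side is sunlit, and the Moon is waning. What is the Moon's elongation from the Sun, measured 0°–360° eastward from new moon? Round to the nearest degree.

307°

From f = (1 − cos θ)/2: cos θ = 1 − 2×0.20 = 0.600; arccos → 53.1°.
A waning Moon lies in 180°–360°, so θ = 360° − 53.1° = 306.9°.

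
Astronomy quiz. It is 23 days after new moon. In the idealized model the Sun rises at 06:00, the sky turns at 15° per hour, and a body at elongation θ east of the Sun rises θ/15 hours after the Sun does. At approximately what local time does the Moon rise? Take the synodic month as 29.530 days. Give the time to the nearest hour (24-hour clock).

Elongation θ = 360° × 23/29.530 ≈ 280.4°.
At 15° of sky rotation per hour, 280.4° corresponds to a 18.69 h lag.
06:00 + 18.69 h ≈ 00:42 → 01:00 to the nearest hour.

01:00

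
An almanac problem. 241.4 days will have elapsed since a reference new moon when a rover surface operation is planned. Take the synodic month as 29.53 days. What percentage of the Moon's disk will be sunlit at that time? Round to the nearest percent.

27%

241.4 d spans 8 complete synodic months (8 × 29.53 = 236.24 d) plus 5.16 d.
Elongation θ = 360° × 5.16/29.53 ≈ 62.9°.
cos 62.9° = 0.455, so f = (1 − 0.455)/2 = 0.272, so 27%.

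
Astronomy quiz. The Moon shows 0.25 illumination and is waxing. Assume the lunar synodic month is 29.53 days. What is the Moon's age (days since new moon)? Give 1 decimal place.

4.9 days

From f = (1 − cos θ)/2: cos θ = 1 − 2×0.25 = 0.500; arccos → 60.0°.
Before full moon the principal value applies: θ = 60.0°.
That fraction of the synodic month is 60.0/360 × 29.53 d ≈ 4.92 d.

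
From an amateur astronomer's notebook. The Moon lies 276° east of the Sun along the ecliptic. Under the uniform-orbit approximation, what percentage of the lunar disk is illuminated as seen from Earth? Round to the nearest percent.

Half-versine of 276°: (1 − 0.105)/2 = 0.448, i.e. 45%.

45%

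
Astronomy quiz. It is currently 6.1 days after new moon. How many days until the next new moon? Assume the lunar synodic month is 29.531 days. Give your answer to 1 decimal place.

One full lunation from the last new moon is 29.531 d; remaining = 29.531 − 6.1 = 23.431 d.

23.4 days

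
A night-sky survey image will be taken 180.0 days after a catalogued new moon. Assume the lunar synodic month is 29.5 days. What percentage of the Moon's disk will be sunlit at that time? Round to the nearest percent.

10%

180.0 d spans 6 complete synodic months (6 × 29.5 = 177.00 d) plus 3.00 d.
Elongation θ = 360° × 3.00/29.5 ≈ 36.6°.
With cos θ = 0.803, the lit fraction is (1 − 0.803)/2 ≈ 0.099, so 10%.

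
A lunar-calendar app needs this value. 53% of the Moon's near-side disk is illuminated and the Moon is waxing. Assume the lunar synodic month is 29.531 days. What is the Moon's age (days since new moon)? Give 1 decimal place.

7.7 days

From f = (1 − cos θ)/2: cos θ = 1 − 2×0.53 = -0.060; arccos → 93.4°.
The Moon is waxing (0°–180°), so θ = 93.4° directly.
That fraction of the synodic month is 93.4/360 × 29.531 d ≈ 7.66 d.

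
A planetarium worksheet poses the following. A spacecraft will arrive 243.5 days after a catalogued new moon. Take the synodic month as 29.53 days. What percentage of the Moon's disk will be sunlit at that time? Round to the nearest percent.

49%

243.5 d spans 8 complete synodic months (8 × 29.53 = 236.24 d) plus 7.26 d.
Phase angle: θ = 360°·(7.26 d)/(29.53 d) = 88.5°.
Illuminated fraction = (1 − cos 88.5°)/2 = (1 − 0.026)/2 ≈ 0.487, so 49%.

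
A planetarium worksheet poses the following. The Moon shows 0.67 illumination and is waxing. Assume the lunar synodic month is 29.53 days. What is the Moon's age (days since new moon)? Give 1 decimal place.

cos θ = 1 − 2f = -0.340, giving a principal value of 109.9°.
Waxing ⇒ before full, so θ = 109.9°.
Age = 29.53 × 109.9°/360° ≈ 9.01 days.

9.0 days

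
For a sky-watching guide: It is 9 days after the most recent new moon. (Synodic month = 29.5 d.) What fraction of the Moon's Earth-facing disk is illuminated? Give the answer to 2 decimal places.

Elongation θ = 360° × 9/29.5 ≈ 109.8°.
cos 109.8° = (-0.339), so f = (1 − (-0.339))/2 = 0.670.

0.67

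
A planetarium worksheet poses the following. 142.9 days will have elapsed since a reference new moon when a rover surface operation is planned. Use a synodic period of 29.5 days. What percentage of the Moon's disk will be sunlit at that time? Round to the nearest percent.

22%

142.9/29.5 = 4.844 lunations, so 4 complete cycles and 24.90 d into the next.
The Moon has covered 24.90/29.5 of its cycle, so θ ≈ 360° × 24.90/29.5 = 303.9°.
cos 303.9° = 0.557, so f = (1 − 0.557)/2 = 0.221, so 22%.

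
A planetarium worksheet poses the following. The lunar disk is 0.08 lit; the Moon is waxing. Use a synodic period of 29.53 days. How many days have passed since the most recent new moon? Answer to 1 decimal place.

cos θ = 1 − 2f = 0.840, giving a principal value of 32.9°.
The Moon is waxing (0°–180°), so θ = 32.9° directly.
At 360°/29.53 d per day, 32.9° corresponds to 2.70 days.

2.7 days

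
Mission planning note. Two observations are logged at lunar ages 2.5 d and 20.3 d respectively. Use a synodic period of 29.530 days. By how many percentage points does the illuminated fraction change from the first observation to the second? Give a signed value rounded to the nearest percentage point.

+62 pp

θ₁ = 360° × 2.5/29.530 = 30.5°, f₁ = (1 − cos θ₁)/2 = 0.069.
θ₂ = 360° × 20.3/29.530 = 247.5°, f₂ = (1 − cos θ₂)/2 = 0.692.
Change = f₂ − f₁ = +0.622 → +62 percentage points.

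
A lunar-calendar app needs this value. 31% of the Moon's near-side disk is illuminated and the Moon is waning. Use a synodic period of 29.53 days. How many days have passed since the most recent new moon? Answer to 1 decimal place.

24.0 days

Invert f = (1 − cos θ)/2 to get cos θ = 1 − 2(0.31) = 0.380, hence θ₀ = arccos 0.380 = 67.7°.
A waning Moon lies in 180°–360°, so θ = 360° − 67.7° = 292.3°.
Age = 29.53 × 292.3°/360° ≈ 23.98 days.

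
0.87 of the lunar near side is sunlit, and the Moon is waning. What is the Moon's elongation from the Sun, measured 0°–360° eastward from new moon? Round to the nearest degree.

From f = (1 − cos θ)/2: cos θ = 1 − 2×0.87 = -0.740; arccos → 137.7°.
A waning Moon lies in 180°–360°, so θ = 360° − 137.7° = 222.3°.

222°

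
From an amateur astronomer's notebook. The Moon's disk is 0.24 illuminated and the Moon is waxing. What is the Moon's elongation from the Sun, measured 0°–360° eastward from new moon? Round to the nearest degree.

From f = (1 − cos θ)/2: cos θ = 1 − 2×0.24 = 0.520; arccos → 58.7°.
Before full moon the principal value applies: θ = 58.7°.

59°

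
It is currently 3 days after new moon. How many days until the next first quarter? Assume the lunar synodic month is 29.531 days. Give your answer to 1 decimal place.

4.4 days

First quarter is 0.25 of the way through the cycle: age 0.25 × 29.531 = 7.383 d.
So 4.383 days remain (7.383 − 3).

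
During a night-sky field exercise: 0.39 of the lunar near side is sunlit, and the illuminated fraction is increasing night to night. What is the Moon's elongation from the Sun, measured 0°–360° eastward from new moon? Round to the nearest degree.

Invert f = (1 − cos θ)/2 to get cos θ = 1 − 2(0.39) = 0.220, hence θ₀ = arccos 0.220 = 77.3°.
Before full moon the principal value applies: θ = 77.3°.

77°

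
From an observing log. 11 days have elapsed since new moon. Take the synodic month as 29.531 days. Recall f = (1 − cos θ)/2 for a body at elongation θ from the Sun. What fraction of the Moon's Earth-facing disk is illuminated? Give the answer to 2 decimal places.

0.85

The Moon has covered 11/29.531 of its cycle, so θ ≈ 360° × 11/29.531 = 134.1°.
cos 134.1° = (-0.696), so f = (1 − (-0.696))/2 = 0.848.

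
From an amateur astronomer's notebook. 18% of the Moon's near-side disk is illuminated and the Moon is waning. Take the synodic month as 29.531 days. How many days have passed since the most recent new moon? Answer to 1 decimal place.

25.4 days

From f = (1 − cos θ)/2: cos θ = 1 − 2×0.18 = 0.640; arccos → 50.2°.
Waning ⇒ past full, so θ = 360° − 50.2° = 309.8°.
At 360°/29.531 d per day, 309.8° corresponds to 25.41 days.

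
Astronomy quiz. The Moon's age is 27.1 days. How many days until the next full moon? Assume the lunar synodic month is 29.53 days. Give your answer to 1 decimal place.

17.2 days

Full moon is 0.5 of the way through the cycle: age 0.5 × 29.53 = 14.765 d.
Already past this cycle's full moon; the next is at 14.765 + 29.53 = 44.295 d, so 44.295 − 27.1 = 17.195 days.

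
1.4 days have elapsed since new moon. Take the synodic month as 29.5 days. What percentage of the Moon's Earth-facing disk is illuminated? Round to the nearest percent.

Phase angle: θ = 360°·(1.4 d)/(29.5 d) = 17.1°.
With cos θ = 0.956, the lit fraction is (1 − 0.956)/2 ≈ 0.022, so 2%.

2%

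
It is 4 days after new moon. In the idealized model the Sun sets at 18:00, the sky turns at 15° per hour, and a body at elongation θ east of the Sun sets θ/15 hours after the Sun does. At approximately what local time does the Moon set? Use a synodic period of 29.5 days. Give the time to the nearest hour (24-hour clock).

21:00

Elongation θ = 360° × 4/29.5 ≈ 48.8°.
At 15° of sky rotation per hour, 48.8° corresponds to a 3.25 h lag.
18:00 + 3.25 h ≈ 21:15 → 21:00 to the nearest hour.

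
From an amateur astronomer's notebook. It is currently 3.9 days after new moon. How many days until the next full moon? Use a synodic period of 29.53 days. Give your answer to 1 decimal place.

Full moon is 0.5 of the way through the cycle: age 0.5 × 29.53 = 14.765 d.
So 10.865 days remain (14.765 − 3.9).

10.9 days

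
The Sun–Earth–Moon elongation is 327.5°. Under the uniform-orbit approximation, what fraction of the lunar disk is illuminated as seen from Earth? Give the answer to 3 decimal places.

0.078

f = (1 − cos 327.5°)/2 = (1 − 0.843)/2 ≈ 0.078.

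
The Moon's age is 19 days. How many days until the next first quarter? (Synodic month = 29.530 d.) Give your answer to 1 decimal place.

17.9 days

First quarter is 0.25 of the way through the cycle: age 0.25 × 29.530 = 7.383 d.
Already past this cycle's first quarter; the next is at 7.383 + 29.530 = 36.913 d, so 36.913 − 19 = 17.913 days.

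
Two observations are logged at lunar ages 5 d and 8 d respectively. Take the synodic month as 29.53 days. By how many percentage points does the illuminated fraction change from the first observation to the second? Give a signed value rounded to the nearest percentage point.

+31 pp

First observation: θ = 360°·5/29.53 = 61.0°, so f = 0.257.
Second observation: θ = 97.5°, f = 0.566.
Δf = 0.566 − 0.257 = +0.308, i.e. +31 pp.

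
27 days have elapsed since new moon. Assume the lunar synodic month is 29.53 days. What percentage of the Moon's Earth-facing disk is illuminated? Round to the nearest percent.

7%

Elongation θ = 360° × 27/29.53 ≈ 329.2°.
cos 329.2° = 0.859, so f = (1 − 0.859)/2 = 0.071, so 7%.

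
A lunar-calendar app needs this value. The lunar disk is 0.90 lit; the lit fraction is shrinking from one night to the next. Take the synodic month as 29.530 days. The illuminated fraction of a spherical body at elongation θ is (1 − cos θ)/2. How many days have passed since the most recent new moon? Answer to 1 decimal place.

17.8 days

From f = (1 − cos θ)/2: cos θ = 1 − 2×0.90 = -0.800; arccos → 143.1°.
Since the Moon is past full (waning), take the reflex angle: θ = 360° − 143.1° = 216.9°.
That fraction of the synodic month is 216.9/360 × 29.530 d ≈ 17.79 d.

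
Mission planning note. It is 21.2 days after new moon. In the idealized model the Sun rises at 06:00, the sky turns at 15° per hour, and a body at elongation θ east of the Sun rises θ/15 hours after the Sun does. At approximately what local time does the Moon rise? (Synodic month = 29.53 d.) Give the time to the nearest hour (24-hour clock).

23:00

Phase angle: θ = 360°·(21.2 d)/(29.53 d) = 258.4°.
Delay after the Sun = 258.4° / (15°/h) ≈ 17.23 h.
06:00 + 17.23 h ≈ 23:14 → 23:00 to the nearest hour.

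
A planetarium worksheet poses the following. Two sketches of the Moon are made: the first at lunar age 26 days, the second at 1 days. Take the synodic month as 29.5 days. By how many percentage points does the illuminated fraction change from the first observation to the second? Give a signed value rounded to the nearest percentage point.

θ₁ = 360° × 26/29.5 = 317.3°, f₁ = (1 − cos θ₁)/2 = 0.133.
θ₂ = 360° × 1/29.5 = 12.2°, f₂ = (1 − cos θ₂)/2 = 0.011.
Change = f₂ − f₁ = -0.121 → -12 percentage points.

-12 pp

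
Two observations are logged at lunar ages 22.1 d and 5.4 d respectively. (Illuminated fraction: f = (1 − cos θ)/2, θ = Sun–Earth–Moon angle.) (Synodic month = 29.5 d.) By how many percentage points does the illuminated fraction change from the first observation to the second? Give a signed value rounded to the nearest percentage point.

-21 percentage points

First observation: θ = 360°·22.1/29.5 = 269.7°, so f = 0.503.
Second observation: θ = 65.9°, f = 0.296.
Δf = 0.296 − 0.503 = -0.207, i.e. -21 pp.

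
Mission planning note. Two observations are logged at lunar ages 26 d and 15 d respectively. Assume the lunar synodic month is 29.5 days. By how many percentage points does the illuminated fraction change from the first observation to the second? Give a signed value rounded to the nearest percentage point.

First observation: θ = 360°·26/29.5 = 317.3°, so f = 0.133.
Second observation: θ = 183.1°, f = 0.999.
Δf = 0.999 − 0.133 = +0.867, i.e. +87 pp.

+87 pp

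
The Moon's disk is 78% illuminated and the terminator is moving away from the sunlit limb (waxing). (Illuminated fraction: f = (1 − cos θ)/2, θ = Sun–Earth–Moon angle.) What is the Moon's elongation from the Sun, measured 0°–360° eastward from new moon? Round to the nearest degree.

From f = (1 − cos θ)/2: cos θ = 1 − 2×0.78 = -0.560; arccos → 124.1°.
Before full moon the principal value applies: θ = 124.1°.

124°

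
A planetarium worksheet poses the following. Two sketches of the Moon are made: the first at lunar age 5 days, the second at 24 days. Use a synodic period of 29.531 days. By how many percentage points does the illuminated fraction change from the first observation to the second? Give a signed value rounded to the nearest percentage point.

θ₁ = 360° × 5/29.531 = 61.0°, f₁ = (1 − cos θ₁)/2 = 0.257.
θ₂ = 360° × 24/29.531 = 292.6°, f₂ = (1 − cos θ₂)/2 = 0.308.
Change = f₂ − f₁ = +0.051 → +5 percentage points.

+5 percentage points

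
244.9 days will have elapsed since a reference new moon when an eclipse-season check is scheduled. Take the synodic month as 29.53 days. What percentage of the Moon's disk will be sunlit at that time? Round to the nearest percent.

63%

Reduce mod P: 244.9 − 8×29.53 = 8.66 d into the current lunation.
Elongation θ = 360° × 8.66/29.53 ≈ 105.6°.
Illuminated fraction = (1 − cos 105.6°)/2 = (1 − (-0.268))/2 ≈ 0.634, so 63%.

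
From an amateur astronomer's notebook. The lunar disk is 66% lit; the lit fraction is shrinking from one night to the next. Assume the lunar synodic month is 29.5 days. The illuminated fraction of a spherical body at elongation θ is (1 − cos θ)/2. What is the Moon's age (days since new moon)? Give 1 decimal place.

Invert f = (1 − cos θ)/2 to get cos θ = 1 − 2(0.66) = -0.320, hence θ₀ = arccos -0.320 = 108.7°.
A waning Moon lies in 180°–360°, so θ = 360° − 108.7° = 251.3°.
That fraction of the synodic month is 251.3/360 × 29.5 d ≈ 20.60 d.

20.6 days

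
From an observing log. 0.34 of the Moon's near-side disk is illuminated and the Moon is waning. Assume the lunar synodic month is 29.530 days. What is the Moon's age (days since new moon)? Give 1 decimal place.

Invert f = (1 − cos θ)/2 to get cos θ = 1 − 2(0.34) = 0.320, hence θ₀ = arccos 0.320 = 71.3°.
A waning Moon lies in 180°–360°, so θ = 360° − 71.3° = 288.7°.
At 360°/29.530 d per day, 288.7° corresponds to 23.68 days.

23.7 days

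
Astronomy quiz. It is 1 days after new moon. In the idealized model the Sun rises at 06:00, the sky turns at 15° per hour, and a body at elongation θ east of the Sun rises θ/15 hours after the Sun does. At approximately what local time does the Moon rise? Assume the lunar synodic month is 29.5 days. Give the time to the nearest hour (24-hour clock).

07:00

Phase angle: θ = 360°·(1 d)/(29.5 d) = 12.2°.
The Moon trails the Sun by θ/15 = 12.2/15 ≈ 0.81 hours.
06:00 + 0.81 h ≈ 06:49 → 07:00 to the nearest hour.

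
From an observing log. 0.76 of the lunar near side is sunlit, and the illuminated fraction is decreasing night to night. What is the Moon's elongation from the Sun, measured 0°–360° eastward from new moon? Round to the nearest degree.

239°

cos θ = 1 − 2f = -0.520, giving a principal value of 121.3°.
Waning ⇒ past full, so θ = 360° − 121.3° = 238.7°.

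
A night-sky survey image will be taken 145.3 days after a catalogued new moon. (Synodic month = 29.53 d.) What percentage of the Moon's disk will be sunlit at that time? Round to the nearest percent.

145.3/29.53 = 4.920 lunations, so 4 complete cycles and 27.18 d into the next.
Elongation θ = 360° × 27.18/29.53 ≈ 331.4°.
Illuminated fraction = (1 − cos 331.4°)/2 = (1 − 0.878)/2 ≈ 0.061, so 6%.

6%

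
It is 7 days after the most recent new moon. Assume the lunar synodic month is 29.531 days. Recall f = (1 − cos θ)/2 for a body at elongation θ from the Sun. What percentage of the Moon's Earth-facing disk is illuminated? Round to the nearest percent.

Elongation θ = 360° × 7/29.531 ≈ 85.3°.
cos 85.3° = 0.081, so f = (1 − 0.081)/2 = 0.459, so 46%.

46%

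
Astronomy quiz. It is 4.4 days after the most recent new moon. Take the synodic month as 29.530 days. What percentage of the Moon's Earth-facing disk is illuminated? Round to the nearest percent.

20%

The Moon has covered 4.4/29.530 of its cycle, so θ ≈ 360° × 4.4/29.530 = 53.6°.
With cos θ = 0.593, the lit fraction is (1 − 0.593)/2 ≈ 0.204, so 20%.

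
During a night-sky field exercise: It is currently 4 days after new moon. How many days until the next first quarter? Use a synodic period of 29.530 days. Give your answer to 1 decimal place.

First quarter is 0.25 of the way through the cycle: age 0.25 × 29.530 = 7.383 d.
That is 7.383 − 4 = 3.383 days ahead.

3.4 days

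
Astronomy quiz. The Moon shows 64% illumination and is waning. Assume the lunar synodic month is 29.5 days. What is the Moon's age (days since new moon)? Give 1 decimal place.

cos θ = 1 − 2f = -0.280, giving a principal value of 106.3°.
Waning ⇒ past full, so θ = 360° − 106.3° = 253.7°.
At 360°/29.5 d per day, 253.7° corresponds to 20.79 days.

20.8 days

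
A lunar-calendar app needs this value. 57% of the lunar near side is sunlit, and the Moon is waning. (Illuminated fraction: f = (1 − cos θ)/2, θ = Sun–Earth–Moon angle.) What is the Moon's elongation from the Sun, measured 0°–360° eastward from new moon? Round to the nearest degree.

Invert f = (1 − cos θ)/2 to get cos θ = 1 − 2(0.57) = -0.140, hence θ₀ = arccos -0.140 = 98.0°.
Waning ⇒ past full, so θ = 360° − 98.0° = 262.0°.

262°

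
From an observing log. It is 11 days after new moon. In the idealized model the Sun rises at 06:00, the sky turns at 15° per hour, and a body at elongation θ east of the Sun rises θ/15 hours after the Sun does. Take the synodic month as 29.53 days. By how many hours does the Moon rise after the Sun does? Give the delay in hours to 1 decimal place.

Phase angle: θ = 360°·(11 d)/(29.53 d) = 134.1°.
Delay after the Sun = 134.1° / (15°/h) ≈ 8.94 h.
So the Moon rises 8.94 h after the Sun.

8.9 h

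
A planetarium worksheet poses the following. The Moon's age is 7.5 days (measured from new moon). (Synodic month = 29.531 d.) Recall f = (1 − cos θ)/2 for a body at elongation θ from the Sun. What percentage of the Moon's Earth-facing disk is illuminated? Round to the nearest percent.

Phase angle: θ = 360°·(7.5 d)/(29.531 d) = 91.4°.
cos 91.4° = (-0.025), so f = (1 − (-0.025))/2 = 0.512, so 51%.

51%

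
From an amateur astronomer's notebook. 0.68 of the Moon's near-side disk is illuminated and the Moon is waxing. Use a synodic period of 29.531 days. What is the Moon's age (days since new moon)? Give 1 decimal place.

Invert f = (1 − cos θ)/2 to get cos θ = 1 − 2(0.68) = -0.360, hence θ₀ = arccos -0.360 = 111.1°.
Before full moon the principal value applies: θ = 111.1°.
Age = 29.531 × 111.1°/360° ≈ 9.11 days.

9.1 days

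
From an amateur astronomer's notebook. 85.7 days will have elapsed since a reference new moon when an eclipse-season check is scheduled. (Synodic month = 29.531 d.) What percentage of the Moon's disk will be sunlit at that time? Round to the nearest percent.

9%

85.7/29.531 = 2.902 lunations, so 2 complete cycles and 26.64 d into the next.
Phase angle: θ = 360°·(26.64 d)/(29.531 d) = 324.7°.
With cos θ = 0.816, the lit fraction is (1 − 0.816)/2 ≈ 0.092, so 9%.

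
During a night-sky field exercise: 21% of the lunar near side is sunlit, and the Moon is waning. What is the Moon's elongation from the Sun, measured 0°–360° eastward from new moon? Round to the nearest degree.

From f = (1 − cos θ)/2: cos θ = 1 − 2×0.21 = 0.580; arccos → 54.5°.
A waning Moon lies in 180°–360°, so θ = 360° − 54.5° = 305.5°.

305°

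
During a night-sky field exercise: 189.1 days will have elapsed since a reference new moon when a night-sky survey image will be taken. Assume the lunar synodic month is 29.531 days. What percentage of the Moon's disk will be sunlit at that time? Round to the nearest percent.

189.1 d spans 6 complete synodic months (6 × 29.531 = 177.19 d) plus 11.91 d.
Elongation θ = 360° × 11.91/29.531 ≈ 145.2°.
Illuminated fraction = (1 − cos 145.2°)/2 = (1 − (-0.822))/2 ≈ 0.911, so 91%.

91%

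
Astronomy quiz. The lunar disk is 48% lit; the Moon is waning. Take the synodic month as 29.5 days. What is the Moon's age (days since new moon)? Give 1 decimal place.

cos θ = 1 − 2f = 0.040, giving a principal value of 87.7°.
Since the Moon is past full (waning), take the reflex angle: θ = 360° − 87.7° = 272.3°.
At 360°/29.5 d per day, 272.3° corresponds to 22.31 days.

22.3 days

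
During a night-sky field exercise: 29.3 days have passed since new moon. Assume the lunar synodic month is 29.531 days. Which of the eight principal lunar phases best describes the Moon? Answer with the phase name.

new moon

θ ≈ 360° × 29.3/29.531 = 357°, which falls in the new moon sector.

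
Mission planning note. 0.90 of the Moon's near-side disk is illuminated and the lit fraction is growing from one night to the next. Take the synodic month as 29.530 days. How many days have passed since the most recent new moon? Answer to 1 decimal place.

11.7 days

cos θ = 1 − 2f = -0.800, giving a principal value of 143.1°.
The Moon is waxing (0°–180°), so θ = 143.1° directly.
Age = 29.530 × 143.1°/360° ≈ 11.74 days.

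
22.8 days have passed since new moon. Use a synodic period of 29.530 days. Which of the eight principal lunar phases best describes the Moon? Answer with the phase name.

last quarter

At 22.8/29.530 of the cycle, θ ≈ 278° — the last quarter range.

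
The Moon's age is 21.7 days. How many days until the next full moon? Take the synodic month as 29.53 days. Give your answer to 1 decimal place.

22.6 days

Full moon occurs at elongation 180°, i.e. at age 29.53 × 180/360 = 14.765 d.
This lunation's full moon (14.765 d) has passed, so add one period: 44.295 − 21.7 = 22.595 days.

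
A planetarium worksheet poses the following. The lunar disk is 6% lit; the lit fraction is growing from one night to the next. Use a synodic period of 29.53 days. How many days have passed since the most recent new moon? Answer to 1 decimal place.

2.3 days

From f = (1 − cos θ)/2: cos θ = 1 − 2×0.06 = 0.880; arccos → 28.4°.
Waxing ⇒ before full, so θ = 28.4°.
Age = 29.53 × 28.4°/360° ≈ 2.33 days.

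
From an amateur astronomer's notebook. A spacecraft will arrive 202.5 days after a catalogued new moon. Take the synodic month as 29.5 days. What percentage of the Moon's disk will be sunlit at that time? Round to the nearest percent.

202.5/29.5 = 6.864 lunations, so 6 complete cycles and 25.50 d into the next.
Elongation θ = 360° × 25.50/29.5 ≈ 311.2°.
Illuminated fraction = (1 − cos 311.2°)/2 = (1 − 0.659)/2 ≈ 0.171, so 17%.

17%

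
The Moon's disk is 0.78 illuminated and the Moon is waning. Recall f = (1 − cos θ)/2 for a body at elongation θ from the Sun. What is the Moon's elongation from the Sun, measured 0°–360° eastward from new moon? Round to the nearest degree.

cos θ = 1 − 2f = -0.560, giving a principal value of 124.1°.
A waning Moon lies in 180°–360°, so θ = 360° − 124.1° = 235.9°.

236°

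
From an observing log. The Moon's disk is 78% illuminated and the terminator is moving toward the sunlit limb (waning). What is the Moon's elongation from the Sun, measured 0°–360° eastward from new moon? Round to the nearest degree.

236°

Invert f = (1 − cos θ)/2 to get cos θ = 1 − 2(0.78) = -0.560, hence θ₀ = arccos -0.560 = 124.1°.
Since the Moon is past full (waning), take the reflex angle: θ = 360° − 124.1° = 235.9°.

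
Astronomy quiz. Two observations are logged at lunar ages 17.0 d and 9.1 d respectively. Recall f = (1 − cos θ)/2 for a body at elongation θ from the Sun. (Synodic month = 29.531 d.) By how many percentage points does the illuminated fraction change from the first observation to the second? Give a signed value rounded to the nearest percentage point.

-27 pp

θ₁ = 360° × 17.0/29.531 = 207.2°, f₁ = (1 − cos θ₁)/2 = 0.945.
θ₂ = 360° × 9.1/29.531 = 110.9°, f₂ = (1 − cos θ₂)/2 = 0.679.
Change = f₂ − f₁ = -0.266 → -27 percentage points.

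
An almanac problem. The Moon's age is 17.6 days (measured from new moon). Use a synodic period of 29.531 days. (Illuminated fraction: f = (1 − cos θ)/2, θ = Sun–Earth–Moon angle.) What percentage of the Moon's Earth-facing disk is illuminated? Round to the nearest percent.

91%

Phase angle: θ = 360°·(17.6 d)/(29.531 d) = 214.6°.
cos 214.6° = (-0.824), so f = (1 − (-0.824))/2 = 0.912, so 91%.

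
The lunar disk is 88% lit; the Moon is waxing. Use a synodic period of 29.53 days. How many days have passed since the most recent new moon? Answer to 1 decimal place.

11.4 days

From f = (1 − cos θ)/2: cos θ = 1 − 2×0.88 = -0.760; arccos → 139.5°.
The Moon is waxing (0°–180°), so θ = 139.5° directly.
That fraction of the synodic month is 139.5/360 × 29.53 d ≈ 11.44 d.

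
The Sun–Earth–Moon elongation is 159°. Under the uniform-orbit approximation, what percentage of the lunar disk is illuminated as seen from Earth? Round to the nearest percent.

f = (1 − cos 159°)/2 = (1 − (-0.934))/2 ≈ 0.967, i.e. 97%.

97%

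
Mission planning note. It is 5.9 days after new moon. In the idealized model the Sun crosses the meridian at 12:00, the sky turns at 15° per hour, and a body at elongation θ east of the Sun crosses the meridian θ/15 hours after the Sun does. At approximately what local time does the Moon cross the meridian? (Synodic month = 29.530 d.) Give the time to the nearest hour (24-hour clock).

Phase angle: θ = 360°·(5.9 d)/(29.530 d) = 71.9°.
Delay after the Sun = 71.9° / (15°/h) ≈ 4.80 h.
12:00 + 4.80 h ≈ 16:48 → 17:00 to the nearest hour.

17:00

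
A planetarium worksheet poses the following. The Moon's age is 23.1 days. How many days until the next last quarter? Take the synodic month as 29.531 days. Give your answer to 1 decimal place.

Last quarter is 0.75 of the way through the cycle: age 0.75 × 29.531 = 22.148 d.
This lunation's last quarter (22.148 d) has passed, so add one period: 51.679 − 23.1 = 28.579 days.

28.6 days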